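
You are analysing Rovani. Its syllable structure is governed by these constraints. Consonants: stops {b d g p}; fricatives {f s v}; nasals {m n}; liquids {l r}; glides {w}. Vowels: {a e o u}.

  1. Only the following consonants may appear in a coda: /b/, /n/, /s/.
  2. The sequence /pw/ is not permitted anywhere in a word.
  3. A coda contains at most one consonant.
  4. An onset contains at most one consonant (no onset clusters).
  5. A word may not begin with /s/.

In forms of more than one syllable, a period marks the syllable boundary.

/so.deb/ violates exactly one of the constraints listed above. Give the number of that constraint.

5

/so.deb/: word begins with /s/.
This is a violation of constraint 5: "A word may not begin with /s/."
The remaining constraints (1, 2, 3, 4) are satisfied.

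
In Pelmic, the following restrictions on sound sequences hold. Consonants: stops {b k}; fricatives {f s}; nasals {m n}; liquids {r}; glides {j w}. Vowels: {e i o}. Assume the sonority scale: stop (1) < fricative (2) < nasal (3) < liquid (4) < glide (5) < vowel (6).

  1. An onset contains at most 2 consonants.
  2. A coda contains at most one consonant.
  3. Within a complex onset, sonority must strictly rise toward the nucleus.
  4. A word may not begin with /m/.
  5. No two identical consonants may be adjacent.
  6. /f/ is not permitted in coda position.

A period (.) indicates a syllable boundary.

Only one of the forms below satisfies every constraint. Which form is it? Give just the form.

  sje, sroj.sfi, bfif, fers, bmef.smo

sje

sje — σ1 onset /sj/ (2→5 rises), coda /∅/ ok → permitted
sroj.sfi — violates constraint 3: syllable 2 onset /sf/: /s/ (fricative, 2) → /f/ (fricative, 2) does not rise → not permitted
bfif — violates constraint 6: syllable 1 coda contains /f/ → not permitted
fers — violates constraint 2: syllable 1 coda /rs/ has 2 consonants (> 1) → not permitted
bmef.smo — violates constraint 6: syllable 1 coda contains /f/ → not permitted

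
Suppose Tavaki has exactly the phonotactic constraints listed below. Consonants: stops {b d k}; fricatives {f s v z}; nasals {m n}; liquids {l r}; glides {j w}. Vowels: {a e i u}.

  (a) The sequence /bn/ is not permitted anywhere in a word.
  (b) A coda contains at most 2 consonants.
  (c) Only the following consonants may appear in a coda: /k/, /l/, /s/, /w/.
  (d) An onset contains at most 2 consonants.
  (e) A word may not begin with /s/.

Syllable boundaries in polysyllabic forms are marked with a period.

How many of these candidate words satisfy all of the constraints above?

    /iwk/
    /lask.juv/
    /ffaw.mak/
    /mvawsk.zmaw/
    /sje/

2

/iwk/ — σ1 onset /∅/, coda /wk/ (2C) ok → licit
/lask.juv/ — violates constraint (c): syllable 2 coda contains /v/, which is not a licensed coda consonant → illicit
/ffaw.mak/ — σ1 onset /ff/ (2C), coda /w/ ok; σ2 onset /m/, coda /k/ ok → licit
/mvawsk.zmaw/ — violates constraint (b): syllable 1 coda /wsk/ has 3 consonants (> 2) → illicit
/sje/ — violates constraint (e): word begins with /s/ → illicit
Licit: /iwk/, /ffaw.mak/ → 2.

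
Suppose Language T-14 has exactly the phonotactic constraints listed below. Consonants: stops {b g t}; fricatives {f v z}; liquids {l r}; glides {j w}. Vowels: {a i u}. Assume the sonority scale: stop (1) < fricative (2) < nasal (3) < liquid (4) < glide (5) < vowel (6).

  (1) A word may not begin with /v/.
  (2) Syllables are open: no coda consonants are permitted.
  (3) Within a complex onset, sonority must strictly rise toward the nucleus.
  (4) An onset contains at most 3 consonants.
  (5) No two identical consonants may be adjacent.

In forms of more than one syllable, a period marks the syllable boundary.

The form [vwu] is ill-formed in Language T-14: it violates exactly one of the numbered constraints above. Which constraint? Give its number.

1

[vwu]: word begins with /v/.
This is a violation of constraint 1: "A word may not begin with /v/."
The remaining constraints (2, 3, 4, 5) are satisfied.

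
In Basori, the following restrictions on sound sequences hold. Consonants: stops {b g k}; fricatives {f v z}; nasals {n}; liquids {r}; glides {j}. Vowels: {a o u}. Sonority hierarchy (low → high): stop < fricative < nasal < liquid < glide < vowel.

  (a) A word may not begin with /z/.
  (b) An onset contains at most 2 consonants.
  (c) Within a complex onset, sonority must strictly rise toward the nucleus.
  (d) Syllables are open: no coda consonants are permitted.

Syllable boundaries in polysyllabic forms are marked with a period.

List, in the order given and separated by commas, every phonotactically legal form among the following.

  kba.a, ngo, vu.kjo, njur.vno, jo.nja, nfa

vu.kjo, jo.nja

kba.a — violates constraint (c): syllable 1 onset /kb/: /k/ (stop, 1) → /b/ (stop, 1) does not rise → phonotactically illegal
ngo — violates constraint (c): syllable 1 onset /ng/: /n/ (nasal, 3) → /g/ (stop, 1) does not rise → phonotactically illegal
vu.kjo — σ1 onset /v/, coda /∅/ ok; σ2 onset /kj/ (1→5 rises), coda /∅/ ok → phonotactically legal
njur.vno — violates constraint (d): syllable 1 coda /r/ has 1 consonant (> 0) → phonotactically illegal
jo.nja — σ1 onset /j/, coda /∅/ ok; σ2 onset /nj/ (3→5 rises), coda /∅/ ok → phonotactically legal
nfa — violates constraint (c): syllable 1 onset /nf/: /n/ (nasal, 3) → /f/ (fricative, 2) does not rise → phonotactically illegal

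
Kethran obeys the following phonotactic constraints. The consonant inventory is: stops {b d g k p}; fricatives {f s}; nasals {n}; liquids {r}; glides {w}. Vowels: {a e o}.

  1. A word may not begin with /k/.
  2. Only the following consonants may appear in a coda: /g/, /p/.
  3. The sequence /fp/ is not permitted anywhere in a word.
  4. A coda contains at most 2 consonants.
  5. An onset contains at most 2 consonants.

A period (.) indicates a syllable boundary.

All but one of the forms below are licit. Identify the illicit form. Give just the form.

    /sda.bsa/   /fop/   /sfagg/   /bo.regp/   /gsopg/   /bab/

/sda.bsa/ — σ1 onset /sd/ (2C), coda /∅/ ok; σ2 onset /bs/ (2C), coda /∅/ ok → licit
/fop/ — σ1 onset /f/, coda /p/ ok → licit
/sfagg/ — σ1 onset /sf/ (2C), coda /gg/ (2C) ok → licit
/bo.regp/ — σ1 onset /b/, coda /∅/ ok; σ2 onset /r/, coda /gp/ (2C) ok → licit
/gsopg/ — σ1 onset /gs/ (2C), coda /pg/ (2C) ok → licit
/bab/ — violates constraint 2: syllable 1 coda contains /b/, which is not a licensed coda consonant → illicit

/bab/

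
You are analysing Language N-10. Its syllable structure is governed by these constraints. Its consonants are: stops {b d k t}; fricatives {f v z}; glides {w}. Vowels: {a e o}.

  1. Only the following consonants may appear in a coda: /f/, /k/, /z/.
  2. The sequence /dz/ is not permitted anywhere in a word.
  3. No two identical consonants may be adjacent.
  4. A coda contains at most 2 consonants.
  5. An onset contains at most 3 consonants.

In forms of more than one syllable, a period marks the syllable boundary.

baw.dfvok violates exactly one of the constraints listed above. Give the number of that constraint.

1

baw.dfvok: syllable 1 coda contains /w/, which is not a licensed coda consonant.
This is a violation of constraint 1: "Only the following consonants may appear in a coda: /f/, /k/, /z/."
The remaining constraints (2, 3, 4, 5) are satisfied.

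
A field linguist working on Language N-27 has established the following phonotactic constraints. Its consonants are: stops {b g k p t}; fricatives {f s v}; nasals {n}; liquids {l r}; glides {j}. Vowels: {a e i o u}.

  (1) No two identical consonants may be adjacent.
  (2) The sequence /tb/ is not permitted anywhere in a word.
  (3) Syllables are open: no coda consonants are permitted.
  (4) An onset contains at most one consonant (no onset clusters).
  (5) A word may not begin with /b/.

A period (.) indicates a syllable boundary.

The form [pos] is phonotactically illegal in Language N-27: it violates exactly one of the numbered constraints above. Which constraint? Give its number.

[pos]: syllable 1 coda /s/ has 1 consonant (> 0).
This is a violation of constraint 3: "Syllables are open: no coda consonants are permitted."
The remaining constraints (1, 2, 4, 5) are satisfied.

3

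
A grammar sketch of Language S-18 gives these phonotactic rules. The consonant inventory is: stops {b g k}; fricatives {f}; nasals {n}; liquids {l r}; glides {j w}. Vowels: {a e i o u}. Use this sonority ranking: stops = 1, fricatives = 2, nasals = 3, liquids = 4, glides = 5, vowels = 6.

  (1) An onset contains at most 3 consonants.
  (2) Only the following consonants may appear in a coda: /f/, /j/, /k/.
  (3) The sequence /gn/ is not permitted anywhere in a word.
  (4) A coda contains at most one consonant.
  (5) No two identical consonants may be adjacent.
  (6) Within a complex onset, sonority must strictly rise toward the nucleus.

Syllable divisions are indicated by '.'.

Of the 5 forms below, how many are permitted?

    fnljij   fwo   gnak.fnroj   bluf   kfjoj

fnljij — violates constraint 1: syllable 1 onset /fnlj/ has 4 consonants (> 3) → not permitted
fwo — σ1 onset /fw/ (2→5 rises), coda /∅/ ok → permitted
gnak.fnroj — violates constraint 3: contains banned sequence /gn/ → not permitted
bluf — σ1 onset /bl/ (1→4 rises), coda /f/ ok → permitted
kfjoj — σ1 onset /kfj/ (1→2→5 rises), coda /j/ ok → permitted
Permitted: fwo, bluf, kfjoj → 3.

3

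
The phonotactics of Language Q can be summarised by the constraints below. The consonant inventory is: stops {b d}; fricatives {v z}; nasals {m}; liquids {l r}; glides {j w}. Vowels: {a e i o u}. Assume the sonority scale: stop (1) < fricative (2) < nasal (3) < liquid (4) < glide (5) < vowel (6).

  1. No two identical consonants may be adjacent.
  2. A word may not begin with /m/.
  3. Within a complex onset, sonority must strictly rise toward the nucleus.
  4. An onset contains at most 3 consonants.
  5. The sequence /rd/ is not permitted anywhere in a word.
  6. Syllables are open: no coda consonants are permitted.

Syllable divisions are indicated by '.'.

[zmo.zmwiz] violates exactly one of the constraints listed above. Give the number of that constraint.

[zmo.zmwiz]: syllable 2 coda /z/ has 1 consonant (> 0).
This is a violation of constraint 6: "Syllables are open: no coda consonants are permitted."
The remaining constraints (1, 2, 3, 4, 5) are satisfied.

6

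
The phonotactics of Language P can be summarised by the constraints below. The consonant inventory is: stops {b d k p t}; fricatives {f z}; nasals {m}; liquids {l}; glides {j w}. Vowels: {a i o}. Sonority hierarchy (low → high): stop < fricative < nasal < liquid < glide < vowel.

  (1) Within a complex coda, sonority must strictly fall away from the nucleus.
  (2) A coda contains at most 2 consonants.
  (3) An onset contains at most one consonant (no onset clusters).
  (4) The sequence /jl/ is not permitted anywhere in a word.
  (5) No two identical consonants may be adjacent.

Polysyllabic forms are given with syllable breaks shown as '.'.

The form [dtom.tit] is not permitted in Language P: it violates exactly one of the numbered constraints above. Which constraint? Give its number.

[dtom.tit]: syllable 1 onset /dt/ has 2 consonants (> 1).
This is a violation of constraint 3: "An onset contains at most one consonant (no onset clusters)."
The remaining constraints (1, 2, 4, 5) are satisfied.

3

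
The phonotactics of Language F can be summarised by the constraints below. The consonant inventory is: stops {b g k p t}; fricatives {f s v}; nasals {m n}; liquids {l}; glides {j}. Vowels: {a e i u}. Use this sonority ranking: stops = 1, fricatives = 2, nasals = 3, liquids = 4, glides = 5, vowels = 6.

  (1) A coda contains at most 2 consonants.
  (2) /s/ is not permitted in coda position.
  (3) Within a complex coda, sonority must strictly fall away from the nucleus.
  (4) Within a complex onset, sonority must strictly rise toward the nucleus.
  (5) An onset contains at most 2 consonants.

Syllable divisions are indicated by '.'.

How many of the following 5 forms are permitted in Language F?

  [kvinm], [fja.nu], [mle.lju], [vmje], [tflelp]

2

[kvinm] — violates constraint 3: syllable 1 coda /nm/: /n/ (nasal, 3) → /m/ (nasal, 3) does not fall → not permitted
[fja.nu] — σ1 onset /fj/ (2→5 rises), coda /∅/ ok; σ2 onset /n/, coda /∅/ ok → permitted
[mle.lju] — σ1 onset /ml/ (3→4 rises), coda /∅/ ok; σ2 onset /lj/ (4→5 rises), coda /∅/ ok → permitted
[vmje] — violates constraint 5: syllable 1 onset /vmj/ has 3 consonants (> 2) → not permitted
[tflelp] — violates constraint 5: syllable 1 onset /tfl/ has 3 consonants (> 2) → not permitted
Permitted: [fja.nu], [mle.lju] → 2.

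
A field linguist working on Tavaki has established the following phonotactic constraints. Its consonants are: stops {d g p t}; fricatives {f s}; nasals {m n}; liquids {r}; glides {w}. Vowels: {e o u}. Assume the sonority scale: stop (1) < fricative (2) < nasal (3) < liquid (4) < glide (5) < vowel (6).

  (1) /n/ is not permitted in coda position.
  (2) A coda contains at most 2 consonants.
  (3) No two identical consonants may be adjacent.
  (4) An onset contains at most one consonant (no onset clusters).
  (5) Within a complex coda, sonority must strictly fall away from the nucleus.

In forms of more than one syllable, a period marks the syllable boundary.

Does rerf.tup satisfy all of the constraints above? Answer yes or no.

yes

rerf.tup — σ1 onset /r/, coda /rf/ (4→2 falls) ok; σ2 onset /t/, coda /p/ ok → phonotactically legal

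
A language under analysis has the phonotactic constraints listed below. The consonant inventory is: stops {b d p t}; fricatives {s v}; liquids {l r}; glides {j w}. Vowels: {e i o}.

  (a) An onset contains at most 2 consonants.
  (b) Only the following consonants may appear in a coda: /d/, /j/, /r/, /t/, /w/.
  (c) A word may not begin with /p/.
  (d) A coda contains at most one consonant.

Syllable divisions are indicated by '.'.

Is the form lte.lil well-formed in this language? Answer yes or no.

lte.lil — violates constraint (b): syllable 2 coda contains /l/, which is not a licensed coda consonant → ill-formed

no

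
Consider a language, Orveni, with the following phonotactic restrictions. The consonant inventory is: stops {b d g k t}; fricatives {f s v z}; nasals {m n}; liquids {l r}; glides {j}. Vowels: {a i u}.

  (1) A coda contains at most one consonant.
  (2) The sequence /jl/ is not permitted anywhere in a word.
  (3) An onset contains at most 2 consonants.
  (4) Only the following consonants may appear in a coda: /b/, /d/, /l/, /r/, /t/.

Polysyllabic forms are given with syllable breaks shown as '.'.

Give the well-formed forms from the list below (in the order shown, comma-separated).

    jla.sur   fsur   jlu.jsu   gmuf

jla.sur — violates constraint 2: contains banned sequence /jl/ → ill-formed
fsur — σ1 onset /fs/ (2C), coda /r/ ok → well-formed
jlu.jsu — violates constraint 2: contains banned sequence /jl/ → ill-formed
gmuf — violates constraint 4: syllable 1 coda contains /f/, which is not a licensed coda consonant → ill-formed

fsur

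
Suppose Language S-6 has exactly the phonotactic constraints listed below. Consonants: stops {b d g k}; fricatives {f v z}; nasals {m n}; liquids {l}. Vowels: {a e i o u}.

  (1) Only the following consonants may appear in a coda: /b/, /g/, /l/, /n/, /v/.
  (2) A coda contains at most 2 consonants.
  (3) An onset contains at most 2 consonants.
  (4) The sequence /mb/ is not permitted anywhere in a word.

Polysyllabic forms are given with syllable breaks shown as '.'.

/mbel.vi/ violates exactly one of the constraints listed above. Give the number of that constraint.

/mbel.vi/: contains banned sequence /mb/.
This is a violation of constraint 4: "The sequence /mb/ is not permitted anywhere in a word."
The remaining constraints (1, 2, 3) are satisfied.

4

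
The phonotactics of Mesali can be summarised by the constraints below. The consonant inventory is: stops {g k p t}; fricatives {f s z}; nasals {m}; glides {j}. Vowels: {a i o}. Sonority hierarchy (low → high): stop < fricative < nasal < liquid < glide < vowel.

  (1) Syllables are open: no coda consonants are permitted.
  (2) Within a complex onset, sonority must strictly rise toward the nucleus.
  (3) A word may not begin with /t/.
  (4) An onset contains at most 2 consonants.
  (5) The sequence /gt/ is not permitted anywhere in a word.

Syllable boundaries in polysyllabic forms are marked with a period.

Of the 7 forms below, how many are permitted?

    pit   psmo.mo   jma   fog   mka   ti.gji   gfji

0

pit — violates constraint 1: syllable 1 coda /t/ has 1 consonant (> 0) → not permitted
psmo.mo — violates constraint 4: syllable 1 onset /psm/ has 3 consonants (> 2) → not permitted
jma — violates constraint 2: syllable 1 onset /jm/: /j/ (glide, 5) → /m/ (nasal, 3) does not rise → not permitted
fog — violates constraint 1: syllable 1 coda /g/ has 1 consonant (> 0) → not permitted
mka — violates constraint 2: syllable 1 onset /mk/: /m/ (nasal, 3) → /k/ (stop, 1) does not rise → not permitted
ti.gji — violates constraint 3: word begins with /t/ → not permitted
gfji — violates constraint 4: syllable 1 onset /gfj/ has 3 consonants (> 2) → not permitted
No form is permitted → 0.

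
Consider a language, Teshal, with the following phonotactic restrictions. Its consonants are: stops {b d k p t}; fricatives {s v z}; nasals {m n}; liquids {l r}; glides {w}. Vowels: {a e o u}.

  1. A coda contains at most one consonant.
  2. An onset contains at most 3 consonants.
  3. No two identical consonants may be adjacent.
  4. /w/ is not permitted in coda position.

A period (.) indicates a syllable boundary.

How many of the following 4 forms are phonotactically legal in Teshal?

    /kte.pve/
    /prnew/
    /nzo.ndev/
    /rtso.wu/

/kte.pve/ — σ1 onset /kt/ (2C), coda /∅/ ok; σ2 onset /pv/ (2C), coda /∅/ ok → phonotactically legal
/prnew/ — violates constraint 4: syllable 1 coda contains /w/ → phonotactically illegal
/nzo.ndev/ — σ1 onset /nz/ (2C), coda /∅/ ok; σ2 onset /nd/ (2C), coda /v/ ok → phonotactically legal
/rtso.wu/ — σ1 onset /rts/ (3C), coda /∅/ ok; σ2 onset /w/, coda /∅/ ok → phonotactically legal
Phonotactically legal: /kte.pve/, /nzo.ndev/, /rtso.wu/ → 3.

3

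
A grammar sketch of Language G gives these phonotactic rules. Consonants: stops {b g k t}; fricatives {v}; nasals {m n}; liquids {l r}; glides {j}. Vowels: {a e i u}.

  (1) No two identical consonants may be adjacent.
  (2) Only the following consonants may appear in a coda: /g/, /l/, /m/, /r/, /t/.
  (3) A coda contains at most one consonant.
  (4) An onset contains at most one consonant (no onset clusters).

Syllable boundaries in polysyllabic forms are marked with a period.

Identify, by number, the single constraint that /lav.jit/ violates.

2

/lav.jit/: syllable 1 coda contains /v/, which is not a licensed coda consonant.
This is a violation of constraint 2: "Only the following consonants may appear in a coda: /g/, /l/, /m/, /r/, /t/."
The remaining constraints (1, 3, 4) are satisfied.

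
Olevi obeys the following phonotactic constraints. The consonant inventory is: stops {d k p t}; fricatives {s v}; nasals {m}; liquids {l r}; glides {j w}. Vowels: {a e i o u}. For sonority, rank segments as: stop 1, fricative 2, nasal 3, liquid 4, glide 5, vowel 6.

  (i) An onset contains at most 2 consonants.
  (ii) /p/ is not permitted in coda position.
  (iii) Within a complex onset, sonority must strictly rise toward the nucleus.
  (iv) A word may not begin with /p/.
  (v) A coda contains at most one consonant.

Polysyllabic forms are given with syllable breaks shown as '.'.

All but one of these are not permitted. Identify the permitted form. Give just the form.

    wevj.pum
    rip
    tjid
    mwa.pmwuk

wevj.pum — violates constraint (v): syllable 1 coda /vj/ has 2 consonants (> 1) → not permitted
rip — violates constraint (ii): syllable 1 coda contains /p/ → not permitted
tjid — σ1 onset /tj/ (1→5 rises), coda /d/ ok → permitted
mwa.pmwuk — violates constraint (i): syllable 2 onset /pmw/ has 3 consonants (> 2) → not permitted

tjid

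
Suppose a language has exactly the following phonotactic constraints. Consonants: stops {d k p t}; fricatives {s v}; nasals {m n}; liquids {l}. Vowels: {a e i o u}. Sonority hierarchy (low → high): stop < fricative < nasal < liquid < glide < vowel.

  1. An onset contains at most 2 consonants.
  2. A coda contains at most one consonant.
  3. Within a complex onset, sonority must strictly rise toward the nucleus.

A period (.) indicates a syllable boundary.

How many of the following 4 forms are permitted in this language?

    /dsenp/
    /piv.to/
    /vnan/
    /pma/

/dsenp/ — violates constraint 2: syllable 1 coda /np/ has 2 consonants (> 1) → not permitted
/piv.to/ — σ1 onset /p/, coda /v/ ok; σ2 onset /t/, coda /∅/ ok → permitted
/vnan/ — σ1 onset /vn/ (2→3 rises), coda /n/ ok → permitted
/pma/ — σ1 onset /pm/ (1→3 rises), coda /∅/ ok → permitted
Permitted: /piv.to/, /vnan/, /pma/ → 3.

3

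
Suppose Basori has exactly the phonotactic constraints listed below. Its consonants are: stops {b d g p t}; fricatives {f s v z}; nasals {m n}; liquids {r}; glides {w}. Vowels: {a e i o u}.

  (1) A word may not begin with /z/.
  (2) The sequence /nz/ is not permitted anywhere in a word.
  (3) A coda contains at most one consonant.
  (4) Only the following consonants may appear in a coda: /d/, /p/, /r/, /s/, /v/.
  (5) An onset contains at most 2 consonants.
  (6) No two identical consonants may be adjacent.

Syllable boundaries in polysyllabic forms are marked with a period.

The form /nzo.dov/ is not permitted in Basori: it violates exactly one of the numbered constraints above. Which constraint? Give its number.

/nzo.dov/: contains banned sequence /nz/.
This is a violation of constraint 2: "The sequence /nz/ is not permitted anywhere in a word."
The remaining constraints (1, 3, 4, 5, 6) are satisfied.

2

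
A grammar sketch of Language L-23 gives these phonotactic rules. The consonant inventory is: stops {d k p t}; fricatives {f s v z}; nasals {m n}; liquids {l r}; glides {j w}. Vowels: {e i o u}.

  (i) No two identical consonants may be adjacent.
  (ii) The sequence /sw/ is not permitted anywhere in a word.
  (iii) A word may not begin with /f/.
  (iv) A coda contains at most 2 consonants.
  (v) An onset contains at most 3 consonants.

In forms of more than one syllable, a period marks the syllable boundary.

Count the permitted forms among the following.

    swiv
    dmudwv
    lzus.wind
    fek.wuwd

swiv — violates constraint (ii): contains banned sequence /sw/ → not permitted
dmudwv — violates constraint (iv): syllable 1 coda /dwv/ has 3 consonants (> 2) → not permitted
lzus.wind — violates constraint (ii): contains banned sequence /sw/ → not permitted
fek.wuwd — violates constraint (iii): word begins with /f/ → not permitted
No form is permitted → 0.

0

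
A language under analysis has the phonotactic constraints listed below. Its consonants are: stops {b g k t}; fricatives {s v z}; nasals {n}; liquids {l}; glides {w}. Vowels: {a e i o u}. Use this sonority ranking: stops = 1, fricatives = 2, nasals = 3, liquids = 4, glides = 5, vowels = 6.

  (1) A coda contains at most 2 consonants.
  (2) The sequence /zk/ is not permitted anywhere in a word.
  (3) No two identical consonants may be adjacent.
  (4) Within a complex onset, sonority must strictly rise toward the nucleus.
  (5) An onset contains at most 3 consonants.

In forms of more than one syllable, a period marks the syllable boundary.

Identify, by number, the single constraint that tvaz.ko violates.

2

tvaz.ko: contains banned sequence /zk/.
This is a violation of constraint 2: "The sequence /zk/ is not permitted anywhere in a word."
The remaining constraints (1, 3, 4, 5) are satisfied.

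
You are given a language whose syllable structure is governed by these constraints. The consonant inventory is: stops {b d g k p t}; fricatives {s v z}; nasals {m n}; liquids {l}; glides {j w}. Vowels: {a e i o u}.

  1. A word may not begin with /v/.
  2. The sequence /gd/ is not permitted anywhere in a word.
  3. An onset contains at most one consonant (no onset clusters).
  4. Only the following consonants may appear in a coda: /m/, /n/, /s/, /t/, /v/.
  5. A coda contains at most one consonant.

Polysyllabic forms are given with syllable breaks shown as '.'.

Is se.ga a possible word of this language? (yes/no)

se.ga — σ1 onset /s/, coda /∅/ ok; σ2 onset /g/, coda /∅/ ok → permitted

yes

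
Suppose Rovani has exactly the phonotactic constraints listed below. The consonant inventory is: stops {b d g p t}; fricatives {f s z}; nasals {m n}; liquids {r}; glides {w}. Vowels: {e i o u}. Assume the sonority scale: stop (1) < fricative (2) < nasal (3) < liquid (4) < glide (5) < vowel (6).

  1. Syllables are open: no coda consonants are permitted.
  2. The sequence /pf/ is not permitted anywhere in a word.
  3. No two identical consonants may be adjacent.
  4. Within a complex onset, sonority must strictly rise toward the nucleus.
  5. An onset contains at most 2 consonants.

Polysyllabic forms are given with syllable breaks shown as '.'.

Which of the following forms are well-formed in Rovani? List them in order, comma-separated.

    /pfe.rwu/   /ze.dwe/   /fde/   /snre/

/ze.dwe/

/pfe.rwu/ — violates constraint 2: contains banned sequence /pf/ → ill-formed
/ze.dwe/ — σ1 onset /z/, coda /∅/ ok; σ2 onset /dw/ (1→5 rises), coda /∅/ ok → well-formed
/fde/ — violates constraint 4: syllable 1 onset /fd/: /f/ (fricative, 2) → /d/ (stop, 1) does not rise → ill-formed
/snre/ — violates constraint 5: syllable 1 onset /snr/ has 3 consonants (> 2) → ill-formed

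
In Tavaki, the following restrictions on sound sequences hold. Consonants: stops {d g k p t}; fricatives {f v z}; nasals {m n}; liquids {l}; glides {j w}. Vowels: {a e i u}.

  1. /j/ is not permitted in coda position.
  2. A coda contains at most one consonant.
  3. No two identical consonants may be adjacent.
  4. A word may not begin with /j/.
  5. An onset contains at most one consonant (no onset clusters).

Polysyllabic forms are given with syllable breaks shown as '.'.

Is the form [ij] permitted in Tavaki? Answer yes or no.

[ij] — violates constraint 1: syllable 1 coda contains /j/ → not permitted

no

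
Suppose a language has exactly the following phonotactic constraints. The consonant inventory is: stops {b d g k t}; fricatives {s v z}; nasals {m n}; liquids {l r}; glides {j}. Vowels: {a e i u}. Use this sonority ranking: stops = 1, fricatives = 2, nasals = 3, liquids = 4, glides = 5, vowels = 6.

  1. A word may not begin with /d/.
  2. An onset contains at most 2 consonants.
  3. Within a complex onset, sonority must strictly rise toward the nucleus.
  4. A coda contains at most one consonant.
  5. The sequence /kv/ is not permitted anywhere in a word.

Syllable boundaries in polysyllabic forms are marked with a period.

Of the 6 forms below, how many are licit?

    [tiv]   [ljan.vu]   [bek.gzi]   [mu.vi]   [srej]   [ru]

[tiv] — σ1 onset /t/, coda /v/ ok → licit
[ljan.vu] — σ1 onset /lj/ (4→5 rises), coda /n/ ok; σ2 onset /v/, coda /∅/ ok → licit
[bek.gzi] — σ1 onset /b/, coda /k/ ok; σ2 onset /gz/ (1→2 rises), coda /∅/ ok → licit
[mu.vi] — σ1 onset /m/, coda /∅/ ok; σ2 onset /v/, coda /∅/ ok → licit
[srej] — σ1 onset /sr/ (2→4 rises), coda /j/ ok → licit
[ru] — σ1 onset /r/, coda /∅/ ok → licit
Licit: [tiv], [ljan.vu], [bek.gzi], [mu.vi], [srej], [ru] → 6.

6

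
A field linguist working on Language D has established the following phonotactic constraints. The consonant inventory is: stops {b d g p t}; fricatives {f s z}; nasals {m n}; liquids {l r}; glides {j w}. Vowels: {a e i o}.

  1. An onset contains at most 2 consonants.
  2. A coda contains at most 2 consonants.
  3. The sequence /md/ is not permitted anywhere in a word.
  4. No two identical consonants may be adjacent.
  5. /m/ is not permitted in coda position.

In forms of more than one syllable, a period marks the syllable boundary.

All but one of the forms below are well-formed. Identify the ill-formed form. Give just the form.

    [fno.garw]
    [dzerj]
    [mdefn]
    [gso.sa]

[fno.garw] — σ1 onset /fn/ (2C), coda /∅/ ok; σ2 onset /g/, coda /rw/ (2C) ok → well-formed
[dzerj] — σ1 onset /dz/ (2C), coda /rj/ (2C) ok → well-formed
[mdefn] — violates constraint 3: contains banned sequence /md/ → ill-formed
[gso.sa] — σ1 onset /gs/ (2C), coda /∅/ ok; σ2 onset /s/, coda /∅/ ok → well-formed

[mdefn]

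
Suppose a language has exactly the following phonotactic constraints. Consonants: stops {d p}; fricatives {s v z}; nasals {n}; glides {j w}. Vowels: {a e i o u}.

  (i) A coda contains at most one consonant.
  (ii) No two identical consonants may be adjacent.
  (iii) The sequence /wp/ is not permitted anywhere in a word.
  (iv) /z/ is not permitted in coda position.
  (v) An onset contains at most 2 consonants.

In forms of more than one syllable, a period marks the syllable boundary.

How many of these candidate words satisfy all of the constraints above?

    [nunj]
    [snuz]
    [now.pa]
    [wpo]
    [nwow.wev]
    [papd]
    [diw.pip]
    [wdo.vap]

1

[nunj] — violates constraint (i): syllable 1 coda /nj/ has 2 consonants (> 1) → ill-formed
[snuz] — violates constraint (iv): syllable 1 coda contains /z/ → ill-formed
[now.pa] — violates constraint (iii): contains banned sequence /wp/ → ill-formed
[wpo] — violates constraint (iii): contains banned sequence /wp/ → ill-formed
[nwow.wev] — violates constraint (ii): adjacent identical consonants /ww/ → ill-formed
[papd] — violates constraint (i): syllable 1 coda /pd/ has 2 consonants (> 1) → ill-formed
[diw.pip] — violates constraint (iii): contains banned sequence /wp/ → ill-formed
[wdo.vap] — σ1 onset /wd/ (2C), coda /∅/ ok; σ2 onset /v/, coda /p/ ok → well-formed
Well-formed: [wdo.vap] → 1.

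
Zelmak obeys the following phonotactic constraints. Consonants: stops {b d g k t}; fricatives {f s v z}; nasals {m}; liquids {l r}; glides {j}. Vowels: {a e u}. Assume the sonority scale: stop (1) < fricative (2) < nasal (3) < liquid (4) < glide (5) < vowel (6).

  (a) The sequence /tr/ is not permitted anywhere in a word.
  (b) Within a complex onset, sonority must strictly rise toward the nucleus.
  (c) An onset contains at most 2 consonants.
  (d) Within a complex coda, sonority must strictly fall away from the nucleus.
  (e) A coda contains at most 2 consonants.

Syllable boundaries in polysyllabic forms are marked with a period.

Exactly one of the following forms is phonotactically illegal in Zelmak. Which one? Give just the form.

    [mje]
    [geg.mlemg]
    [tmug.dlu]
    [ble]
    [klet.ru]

[mje] — σ1 onset /mj/ (3→5 rises), coda /∅/ ok → phonotactically legal
[geg.mlemg] — σ1 onset /g/, coda /g/ ok; σ2 onset /ml/ (3→4 rises), coda /mg/ (3→1 falls) ok → phonotactically legal
[tmug.dlu] — σ1 onset /tm/ (1→3 rises), coda /g/ ok; σ2 onset /dl/ (1→4 rises), coda /∅/ ok → phonotactically legal
[ble] — σ1 onset /bl/ (1→4 rises), coda /∅/ ok → phonotactically legal
[klet.ru] — violates constraint (a): contains banned sequence /tr/ → phonotactically illegal

[klet.ru]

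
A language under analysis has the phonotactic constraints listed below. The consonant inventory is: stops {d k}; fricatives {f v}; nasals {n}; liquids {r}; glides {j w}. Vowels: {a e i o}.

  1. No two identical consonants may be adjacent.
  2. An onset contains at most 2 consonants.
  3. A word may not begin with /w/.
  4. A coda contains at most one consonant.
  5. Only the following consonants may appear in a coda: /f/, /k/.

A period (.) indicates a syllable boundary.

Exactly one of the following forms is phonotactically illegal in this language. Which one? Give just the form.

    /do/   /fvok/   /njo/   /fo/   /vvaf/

/do/ — σ1 onset /d/, coda /∅/ ok → phonotactically legal
/fvok/ — σ1 onset /fv/ (2C), coda /k/ ok → phonotactically legal
/njo/ — σ1 onset /nj/ (2C), coda /∅/ ok → phonotactically legal
/fo/ — σ1 onset /f/, coda /∅/ ok → phonotactically legal
/vvaf/ — violates constraint 1: adjacent identical consonants /vv/ → phonotactically illegal

/vvaf/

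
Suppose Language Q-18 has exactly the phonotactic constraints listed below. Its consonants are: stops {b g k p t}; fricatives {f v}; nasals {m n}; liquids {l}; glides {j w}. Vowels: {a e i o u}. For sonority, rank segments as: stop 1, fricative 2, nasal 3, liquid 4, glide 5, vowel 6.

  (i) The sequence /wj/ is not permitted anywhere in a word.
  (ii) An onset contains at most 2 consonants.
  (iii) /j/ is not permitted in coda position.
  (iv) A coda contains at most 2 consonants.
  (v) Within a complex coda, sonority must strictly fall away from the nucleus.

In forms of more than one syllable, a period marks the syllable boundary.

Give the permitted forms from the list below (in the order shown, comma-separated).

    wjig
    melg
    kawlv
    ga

wjig — violates constraint (i): contains banned sequence /wj/ → not permitted
melg — σ1 onset /m/, coda /lg/ (4→1 falls) ok → permitted
kawlv — violates constraint (iv): syllable 1 coda /wlv/ has 3 consonants (> 2) → not permitted
ga — σ1 onset /g/, coda /∅/ ok → permitted

melg, ga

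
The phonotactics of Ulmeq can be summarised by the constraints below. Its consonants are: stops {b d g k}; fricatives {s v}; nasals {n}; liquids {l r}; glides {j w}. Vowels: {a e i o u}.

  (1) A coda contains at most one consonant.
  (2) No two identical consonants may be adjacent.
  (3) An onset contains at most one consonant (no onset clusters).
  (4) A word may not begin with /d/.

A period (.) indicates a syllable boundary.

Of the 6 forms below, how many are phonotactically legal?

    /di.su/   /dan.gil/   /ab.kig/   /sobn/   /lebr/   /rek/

/di.su/ — violates constraint 4: word begins with /d/ → phonotactically illegal
/dan.gil/ — violates constraint 4: word begins with /d/ → phonotactically illegal
/ab.kig/ — σ1 onset /∅/, coda /b/ ok; σ2 onset /k/, coda /g/ ok → phonotactically legal
/sobn/ — violates constraint 1: syllable 1 coda /bn/ has 2 consonants (> 1) → phonotactically illegal
/lebr/ — violates constraint 1: syllable 1 coda /br/ has 2 consonants (> 1) → phonotactically illegal
/rek/ — σ1 onset /r/, coda /k/ ok → phonotactically legal
Phonotactically legal: /ab.kig/, /rek/ → 2.

2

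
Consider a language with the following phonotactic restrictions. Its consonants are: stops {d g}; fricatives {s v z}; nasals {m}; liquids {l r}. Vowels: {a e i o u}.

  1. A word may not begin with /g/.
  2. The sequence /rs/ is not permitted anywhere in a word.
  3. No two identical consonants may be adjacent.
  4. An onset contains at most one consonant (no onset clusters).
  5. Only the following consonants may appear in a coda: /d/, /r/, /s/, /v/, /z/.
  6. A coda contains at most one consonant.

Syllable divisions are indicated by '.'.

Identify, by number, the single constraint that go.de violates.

go.de: word begins with /g/.
This is a violation of constraint 1: "A word may not begin with /g/."
The remaining constraints (2, 3, 4, 5, 6) are satisfied.

1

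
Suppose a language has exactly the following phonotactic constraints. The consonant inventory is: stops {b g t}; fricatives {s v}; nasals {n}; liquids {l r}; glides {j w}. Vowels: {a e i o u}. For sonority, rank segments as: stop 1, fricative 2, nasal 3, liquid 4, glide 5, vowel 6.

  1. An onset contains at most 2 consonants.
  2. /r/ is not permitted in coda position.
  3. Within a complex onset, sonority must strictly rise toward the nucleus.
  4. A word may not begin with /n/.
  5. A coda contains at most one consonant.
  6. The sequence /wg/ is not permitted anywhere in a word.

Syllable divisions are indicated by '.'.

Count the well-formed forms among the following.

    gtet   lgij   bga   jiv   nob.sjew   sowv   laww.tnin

1

gtet — violates constraint 3: syllable 1 onset /gt/: /g/ (stop, 1) → /t/ (stop, 1) does not rise → ill-formed
lgij — violates constraint 3: syllable 1 onset /lg/: /l/ (liquid, 4) → /g/ (stop, 1) does not rise → ill-formed
bga — violates constraint 3: syllable 1 onset /bg/: /b/ (stop, 1) → /g/ (stop, 1) does not rise → ill-formed
jiv — σ1 onset /j/, coda /v/ ok → well-formed
nob.sjew — violates constraint 4: word begins with /n/ → ill-formed
sowv — violates constraint 5: syllable 1 coda /wv/ has 2 consonants (> 1) → ill-formed
laww.tnin — violates constraint 5: syllable 1 coda /ww/ has 2 consonants (> 1) → ill-formed
Well-formed: jiv → 1.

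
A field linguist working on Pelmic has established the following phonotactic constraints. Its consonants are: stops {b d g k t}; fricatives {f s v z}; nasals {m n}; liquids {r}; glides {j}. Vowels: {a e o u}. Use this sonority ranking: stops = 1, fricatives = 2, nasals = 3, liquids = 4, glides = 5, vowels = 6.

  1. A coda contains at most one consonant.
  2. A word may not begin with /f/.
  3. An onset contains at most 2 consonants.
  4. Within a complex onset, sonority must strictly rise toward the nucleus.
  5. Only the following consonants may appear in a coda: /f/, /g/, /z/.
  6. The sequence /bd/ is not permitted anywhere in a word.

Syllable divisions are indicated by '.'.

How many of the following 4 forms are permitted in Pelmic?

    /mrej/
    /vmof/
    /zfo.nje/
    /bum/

/mrej/ — violates constraint 5: syllable 1 coda contains /j/, which is not a licensed coda consonant → not permitted
/vmof/ — σ1 onset /vm/ (2→3 rises), coda /f/ ok → permitted
/zfo.nje/ — violates constraint 4: syllable 1 onset /zf/: /z/ (fricative, 2) → /f/ (fricative, 2) does not rise → not permitted
/bum/ — violates constraint 5: syllable 1 coda contains /m/, which is not a licensed coda consonant → not permitted
Permitted: /vmof/ → 1.

1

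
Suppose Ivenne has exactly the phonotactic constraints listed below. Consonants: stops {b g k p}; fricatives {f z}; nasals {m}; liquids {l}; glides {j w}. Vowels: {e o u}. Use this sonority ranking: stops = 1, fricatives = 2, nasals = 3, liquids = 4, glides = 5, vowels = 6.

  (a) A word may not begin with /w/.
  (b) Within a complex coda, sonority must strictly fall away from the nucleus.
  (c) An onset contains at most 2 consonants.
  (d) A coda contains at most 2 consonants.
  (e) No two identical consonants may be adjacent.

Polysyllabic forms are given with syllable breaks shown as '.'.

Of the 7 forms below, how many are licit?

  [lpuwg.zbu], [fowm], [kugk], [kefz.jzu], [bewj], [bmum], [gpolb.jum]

[lpuwg.zbu] — σ1 onset /lp/ (2C), coda /wg/ (5→1 falls) ok; σ2 onset /zb/ (2C), coda /∅/ ok → licit
[fowm] — σ1 onset /f/, coda /wm/ (5→3 falls) ok → licit
[kugk] — violates constraint (b): syllable 1 coda /gk/: /g/ (stop, 1) → /k/ (stop, 1) does not fall → illicit
[kefz.jzu] — violates constraint (b): syllable 1 coda /fz/: /f/ (fricative, 2) → /z/ (fricative, 2) does not fall → illicit
[bewj] — violates constraint (b): syllable 1 coda /wj/: /w/ (glide, 5) → /j/ (glide, 5) does not fall → illicit
[bmum] — σ1 onset /bm/ (2C), coda /m/ ok → licit
[gpolb.jum] — σ1 onset /gp/ (2C), coda /lb/ (4→1 falls) ok; σ2 onset /j/, coda /m/ ok → licit
Licit: [lpuwg.zbu], [fowm], [bmum], [gpolb.jum] → 4.

4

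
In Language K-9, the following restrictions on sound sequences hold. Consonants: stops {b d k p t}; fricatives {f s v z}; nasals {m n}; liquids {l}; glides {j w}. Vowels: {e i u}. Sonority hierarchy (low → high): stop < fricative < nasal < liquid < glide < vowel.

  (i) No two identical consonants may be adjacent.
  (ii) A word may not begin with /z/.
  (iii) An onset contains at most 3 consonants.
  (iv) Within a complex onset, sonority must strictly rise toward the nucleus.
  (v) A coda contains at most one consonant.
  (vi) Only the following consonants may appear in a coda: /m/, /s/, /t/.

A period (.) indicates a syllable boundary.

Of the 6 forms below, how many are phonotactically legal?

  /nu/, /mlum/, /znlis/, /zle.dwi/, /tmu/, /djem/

/nu/ — σ1 onset /n/, coda /∅/ ok → phonotactically legal
/mlum/ — σ1 onset /ml/ (3→4 rises), coda /m/ ok → phonotactically legal
/znlis/ — violates constraint (ii): word begins with /z/ → phonotactically illegal
/zle.dwi/ — violates constraint (ii): word begins with /z/ → phonotactically illegal
/tmu/ — σ1 onset /tm/ (1→3 rises), coda /∅/ ok → phonotactically legal
/djem/ — σ1 onset /dj/ (1→5 rises), coda /m/ ok → phonotactically legal
Phonotactically legal: /nu/, /mlum/, /tmu/, /djem/ → 4.

4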